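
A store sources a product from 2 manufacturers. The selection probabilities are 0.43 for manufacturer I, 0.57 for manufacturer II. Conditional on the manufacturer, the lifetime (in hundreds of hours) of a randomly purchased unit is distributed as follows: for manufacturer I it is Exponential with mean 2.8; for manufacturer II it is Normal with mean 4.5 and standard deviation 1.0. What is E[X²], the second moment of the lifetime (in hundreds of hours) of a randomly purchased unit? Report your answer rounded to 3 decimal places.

For each component E[X²] = Var + (mean)², giving I: 15.68; II: 21.25.
Overall E[X²] = 0.43·15.68 + 0.57·21.25 = 18.8549.

18.855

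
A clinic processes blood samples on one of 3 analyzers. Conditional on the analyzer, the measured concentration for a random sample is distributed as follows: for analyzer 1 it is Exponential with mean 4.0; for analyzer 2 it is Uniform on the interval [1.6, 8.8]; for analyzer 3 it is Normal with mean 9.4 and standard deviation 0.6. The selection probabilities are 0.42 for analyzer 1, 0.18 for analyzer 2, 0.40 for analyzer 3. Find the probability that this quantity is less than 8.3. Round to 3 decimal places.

0.548

Conditional on each analyzer, P(X < 8.3): 1: 0.874444; 2: 0.930556; 3: 0.0333765.
By total probability, P(X < 8.3) = 0.42·0.874444 + 0.18·0.930556 + 0.4·0.0333765 = 0.548117.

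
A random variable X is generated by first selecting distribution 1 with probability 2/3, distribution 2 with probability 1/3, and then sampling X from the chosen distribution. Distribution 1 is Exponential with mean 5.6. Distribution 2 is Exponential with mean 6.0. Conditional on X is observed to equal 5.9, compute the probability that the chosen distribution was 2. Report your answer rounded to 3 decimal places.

Likelihoods f(5.9 | ·): 1: 0.0622661; 2: 0.0623437.
Posterior ∝ prior × likelihood. Numerator for 2: 0.333333·0.0623437 = 0.0207812.
Normalizing constant: 0.666667·0.0622661 + 0.333333·0.0623437 = 0.062292.
P(2 | observation) = 0.0207812 / 0.062292 = 0.33361.

0.334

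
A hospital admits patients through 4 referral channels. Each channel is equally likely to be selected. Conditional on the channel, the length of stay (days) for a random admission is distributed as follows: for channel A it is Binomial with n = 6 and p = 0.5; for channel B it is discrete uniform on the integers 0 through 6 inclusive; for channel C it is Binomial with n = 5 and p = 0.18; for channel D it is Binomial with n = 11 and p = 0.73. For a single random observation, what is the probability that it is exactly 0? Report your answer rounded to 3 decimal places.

0.132

Conditional on each channel, P(X = 0): A: 0.015625; B: 0.142857; C: 0.37074; D: 5.55906e-07.
By total probability, P(X = 0) = 0.25·0.015625 + 0.25·0.142857 + 0.25·0.37074 + 0.25·5.55906e-07 = 0.132306.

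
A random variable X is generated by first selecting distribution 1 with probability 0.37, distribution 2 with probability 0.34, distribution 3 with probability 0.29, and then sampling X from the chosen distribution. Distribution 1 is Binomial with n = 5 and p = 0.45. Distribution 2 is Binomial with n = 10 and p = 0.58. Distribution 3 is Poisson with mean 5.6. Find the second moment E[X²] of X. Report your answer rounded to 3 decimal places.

For each component E[X²] = Var + (mean)², giving 1: 6.3; 2: 36.076; 3: 36.96.
Overall E[X²] = 0.37·6.3 + 0.34·36.076 + 0.29·36.96 = 25.3152.

25.315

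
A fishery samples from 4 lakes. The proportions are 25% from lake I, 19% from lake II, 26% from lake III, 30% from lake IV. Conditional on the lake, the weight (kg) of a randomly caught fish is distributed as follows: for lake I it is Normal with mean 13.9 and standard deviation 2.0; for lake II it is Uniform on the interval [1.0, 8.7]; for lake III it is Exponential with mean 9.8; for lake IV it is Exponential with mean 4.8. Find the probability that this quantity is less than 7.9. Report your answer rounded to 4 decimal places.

0.5566

Conditional on each lake, P(X < 7.9): I: 0.0013499; II: 0.896104; III: 0.553414; IV: 0.807148.
By total probability, P(X < 7.9) = 0.25·0.0013499 + 0.19·0.896104 + 0.26·0.553414 + 0.3·0.807148 = 0.556629.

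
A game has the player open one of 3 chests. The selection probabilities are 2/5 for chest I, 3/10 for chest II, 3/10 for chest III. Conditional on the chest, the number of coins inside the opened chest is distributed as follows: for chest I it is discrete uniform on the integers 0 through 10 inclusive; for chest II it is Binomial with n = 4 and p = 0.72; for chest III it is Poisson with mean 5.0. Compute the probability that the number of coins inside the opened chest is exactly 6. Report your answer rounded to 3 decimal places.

Conditional on each chest, P(X = 6): I: 0.0909091; II: 0; III: 0.146223.
By total probability, P(X = 6) = 0.4·0.0909091 + 0.3·0 + 0.3·0.146223 = 0.0802305.

0.080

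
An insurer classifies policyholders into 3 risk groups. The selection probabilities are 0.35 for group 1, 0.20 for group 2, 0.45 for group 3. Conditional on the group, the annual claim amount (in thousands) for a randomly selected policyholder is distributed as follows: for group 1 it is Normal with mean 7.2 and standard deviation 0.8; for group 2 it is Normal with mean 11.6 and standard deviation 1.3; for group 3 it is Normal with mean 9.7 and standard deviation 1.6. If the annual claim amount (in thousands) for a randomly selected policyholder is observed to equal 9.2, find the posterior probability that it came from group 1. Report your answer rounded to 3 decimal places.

0.061

Likelihoods f(9.2 | ·): 1: 0.0219104; 2: 0.05583; 3: 0.237457.
Posterior ∝ prior × likelihood. Numerator for 1: 0.35·0.0219104 = 0.00766863.
Normalizing constant: 0.35·0.0219104 + 0.2·0.05583 + 0.45·0.237457 = 0.12569.
P(1 | observation) = 0.00766863 / 0.12569 = 0.0610122.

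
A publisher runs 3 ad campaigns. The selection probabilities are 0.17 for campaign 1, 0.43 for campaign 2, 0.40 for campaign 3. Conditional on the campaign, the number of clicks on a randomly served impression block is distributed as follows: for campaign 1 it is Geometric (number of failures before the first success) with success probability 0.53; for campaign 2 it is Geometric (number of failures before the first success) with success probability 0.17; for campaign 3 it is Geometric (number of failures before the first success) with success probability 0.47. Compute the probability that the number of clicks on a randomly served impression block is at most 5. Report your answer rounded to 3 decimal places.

Conditional on each campaign, P(X ≤ 5): 1: 0.989221; 2: 0.67306; 3: 0.977836.
By total probability, P(X ≤ 5) = 0.17·0.989221 + 0.43·0.67306 + 0.4·0.977836 = 0.848717.

0.849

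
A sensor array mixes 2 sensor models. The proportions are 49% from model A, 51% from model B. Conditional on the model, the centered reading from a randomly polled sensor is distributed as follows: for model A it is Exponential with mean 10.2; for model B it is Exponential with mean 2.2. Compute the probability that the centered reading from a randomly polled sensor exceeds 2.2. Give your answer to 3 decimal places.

0.583

Conditional on each model, P(X > 2.2): A: 0.805988; B: 0.367879.
By total probability, P(X > 2.2) = 0.49·0.805988 + 0.51·0.367879 = 0.582553.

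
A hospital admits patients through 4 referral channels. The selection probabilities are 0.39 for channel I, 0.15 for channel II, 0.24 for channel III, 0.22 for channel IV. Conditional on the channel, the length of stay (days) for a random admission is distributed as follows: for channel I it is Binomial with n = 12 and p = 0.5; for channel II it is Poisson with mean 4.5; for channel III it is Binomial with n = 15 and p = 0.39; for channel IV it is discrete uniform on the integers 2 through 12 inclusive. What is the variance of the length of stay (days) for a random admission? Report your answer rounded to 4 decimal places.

5.4627

Per component, I: μ=6, E[X²]=39; II: μ=4.5, E[X²]=24.75; III: μ=5.85, E[X²]=37.791; IV: μ=7, E[X²]=59.
E[X] = 0.39·6 + 0.15·4.5 + 0.24·5.85 + 0.22·7 = 5.959.
E[X²] = 0.39·39 + 0.15·24.75 + 0.24·37.791 + 0.22·59 = 40.9723.
Var(X) = E[X²] − (E[X])² = 40.9723 − 35.5097 = 5.46266.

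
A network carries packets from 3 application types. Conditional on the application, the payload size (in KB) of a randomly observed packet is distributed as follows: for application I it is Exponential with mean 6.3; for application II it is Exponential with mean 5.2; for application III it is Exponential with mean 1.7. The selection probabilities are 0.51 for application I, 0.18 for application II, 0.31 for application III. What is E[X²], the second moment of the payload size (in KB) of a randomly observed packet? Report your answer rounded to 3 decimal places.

52.010

For each component E[X²] = Var + (mean)², giving I: 79.38; II: 54.08; III: 5.78.
Overall E[X²] = 0.51·79.38 + 0.18·54.08 + 0.31·5.78 = 52.01.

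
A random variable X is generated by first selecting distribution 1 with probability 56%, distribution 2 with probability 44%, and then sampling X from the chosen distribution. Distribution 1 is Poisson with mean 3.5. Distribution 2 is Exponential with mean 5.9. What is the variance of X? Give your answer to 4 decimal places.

18.6957

Per component, 1: μ=3.5, E[X²]=15.75; 2: μ=5.9, E[X²]=69.62.
E[X] = 0.56·3.5 + 0.44·5.9 = 4.556.
E[X²] = 0.56·15.75 + 0.44·69.62 = 39.4528.
Var(X) = E[X²] − (E[X])² = 39.4528 − 20.7571 = 18.6957.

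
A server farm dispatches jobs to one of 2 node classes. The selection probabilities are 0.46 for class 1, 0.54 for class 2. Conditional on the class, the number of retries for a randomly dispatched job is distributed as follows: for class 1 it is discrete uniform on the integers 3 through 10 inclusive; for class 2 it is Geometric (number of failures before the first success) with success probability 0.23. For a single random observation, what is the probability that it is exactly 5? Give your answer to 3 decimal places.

Conditional on each class, P(X = 5): 1: 0.125; 2: 0.062256.
By total probability, P(X = 5) = 0.46·0.125 + 0.54·0.062256 = 0.0911183.

0.091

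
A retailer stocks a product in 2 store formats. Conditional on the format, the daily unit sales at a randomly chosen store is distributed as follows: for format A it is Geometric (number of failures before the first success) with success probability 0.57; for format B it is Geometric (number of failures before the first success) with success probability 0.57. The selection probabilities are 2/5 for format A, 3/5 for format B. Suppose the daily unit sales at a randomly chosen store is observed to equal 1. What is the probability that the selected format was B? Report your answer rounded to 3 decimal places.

0.600

Likelihoods P(X=1 | ·): A: 0.2451; B: 0.2451.
Posterior ∝ prior × likelihood. Numerator for B: 0.6·0.2451 = 0.14706.
Normalizing constant: 0.4·0.2451 + 0.6·0.2451 = 0.2451.
P(B | observation) = 0.14706 / 0.2451 = 0.6.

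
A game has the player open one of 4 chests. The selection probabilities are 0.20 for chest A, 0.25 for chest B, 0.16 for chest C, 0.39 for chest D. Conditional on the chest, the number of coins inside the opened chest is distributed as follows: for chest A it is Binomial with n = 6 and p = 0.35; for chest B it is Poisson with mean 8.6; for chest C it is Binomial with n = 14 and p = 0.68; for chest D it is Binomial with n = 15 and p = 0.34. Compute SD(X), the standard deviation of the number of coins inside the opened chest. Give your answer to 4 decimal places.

3.3536

Per component, A: μ=2.1, E[X²]=5.775; B: μ=8.6, E[X²]=82.56; C: μ=9.52, E[X²]=93.6768; D: μ=5.1, E[X²]=29.376.
E[X] = 0.2·2.1 + 0.25·8.6 + 0.16·9.52 + 0.39·5.1 = 6.0822.
E[X²] = 0.2·5.775 + 0.25·82.56 + 0.16·93.6768 + 0.39·29.376 = 48.2399.
Var(X) = E[X²] − (E[X])² = 48.2399 − 36.9932 = 11.2468.
SD(X) = √11.2468 = 3.35362.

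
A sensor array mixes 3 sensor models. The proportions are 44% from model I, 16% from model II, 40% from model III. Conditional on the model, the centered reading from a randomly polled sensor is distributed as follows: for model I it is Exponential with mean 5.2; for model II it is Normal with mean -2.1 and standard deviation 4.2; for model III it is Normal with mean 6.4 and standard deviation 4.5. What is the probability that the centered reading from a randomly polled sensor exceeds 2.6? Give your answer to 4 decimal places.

0.6082

Conditional on each model, P(X > 2.6): I: 0.606531; II: 0.13156; III: 0.800789.
By total probability, P(X > 2.6) = 0.44·0.606531 + 0.16·0.13156 + 0.4·0.800789 = 0.608239.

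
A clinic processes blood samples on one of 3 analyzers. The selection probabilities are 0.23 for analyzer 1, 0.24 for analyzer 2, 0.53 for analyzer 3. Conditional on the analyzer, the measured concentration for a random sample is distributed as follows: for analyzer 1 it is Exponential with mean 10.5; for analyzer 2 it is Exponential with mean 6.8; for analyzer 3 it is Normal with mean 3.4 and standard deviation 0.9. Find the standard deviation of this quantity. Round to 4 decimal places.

6.7272

Per component, 1: μ=10.5, E[X²]=220.5; 2: μ=6.8, E[X²]=92.48; 3: μ=3.4, E[X²]=12.37.
E[X] = 0.23·10.5 + 0.24·6.8 + 0.53·3.4 = 5.849.
E[X²] = 0.23·220.5 + 0.24·92.48 + 0.53·12.37 = 79.4663.
Var(X) = E[X²] − (E[X])² = 79.4663 − 34.2108 = 45.2555.
SD(X) = √45.2555 = 6.72722.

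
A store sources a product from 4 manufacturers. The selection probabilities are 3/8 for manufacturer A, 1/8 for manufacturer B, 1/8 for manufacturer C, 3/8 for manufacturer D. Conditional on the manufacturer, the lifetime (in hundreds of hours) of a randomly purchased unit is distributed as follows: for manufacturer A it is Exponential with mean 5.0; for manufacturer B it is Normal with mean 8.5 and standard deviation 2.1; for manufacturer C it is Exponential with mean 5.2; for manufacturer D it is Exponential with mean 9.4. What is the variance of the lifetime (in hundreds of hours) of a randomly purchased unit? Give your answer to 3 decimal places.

50.775

Per component, A: μ=5, E[X²]=50; B: μ=8.5, E[X²]=76.66; C: μ=5.2, E[X²]=54.08; D: μ=9.4, E[X²]=176.72.
E[X] = 0.375·5 + 0.125·8.5 + 0.125·5.2 + 0.375·9.4 = 7.1125.
E[X²] = 0.375·50 + 0.125·76.66 + 0.125·54.08 + 0.375·176.72 = 101.363.
Var(X) = E[X²] − (E[X])² = 101.363 − 50.5877 = 50.7748.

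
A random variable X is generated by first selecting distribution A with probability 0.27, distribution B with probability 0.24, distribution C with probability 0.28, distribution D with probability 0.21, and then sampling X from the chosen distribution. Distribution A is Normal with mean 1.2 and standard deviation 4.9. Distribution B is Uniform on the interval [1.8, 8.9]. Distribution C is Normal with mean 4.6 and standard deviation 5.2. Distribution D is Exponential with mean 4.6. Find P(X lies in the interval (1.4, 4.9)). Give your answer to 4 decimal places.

Conditional on each component, P(1.4 < X < 4.9): A: 0.258627; B: 0.43662; C: 0.253853; D: 0.392951.
By total probability, P(1.4 < X < 4.9) = 0.27·0.258627 + 0.24·0.43662 + 0.28·0.253853 + 0.21·0.392951 = 0.328217.

0.3282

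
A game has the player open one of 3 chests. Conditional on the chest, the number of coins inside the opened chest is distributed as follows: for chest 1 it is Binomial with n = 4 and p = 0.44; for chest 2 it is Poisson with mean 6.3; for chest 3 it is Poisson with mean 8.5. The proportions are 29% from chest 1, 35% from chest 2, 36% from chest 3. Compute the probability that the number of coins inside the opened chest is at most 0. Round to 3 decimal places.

Conditional on each chest, P(X ≤ 0): 1: 0.098345; 2: 0.0018363; 3: 0.000203468.
By total probability, P(X ≤ 0) = 0.29·0.098345 + 0.35·0.0018363 + 0.36·0.000203468 = 0.029236.

0.029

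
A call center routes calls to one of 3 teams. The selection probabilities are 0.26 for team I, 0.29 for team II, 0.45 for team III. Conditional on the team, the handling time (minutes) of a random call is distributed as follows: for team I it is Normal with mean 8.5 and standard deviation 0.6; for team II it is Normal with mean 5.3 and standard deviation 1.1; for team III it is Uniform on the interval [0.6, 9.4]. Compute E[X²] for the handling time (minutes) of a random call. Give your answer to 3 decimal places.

41.530

For each component E[X²] = Var + (mean)², giving I: 72.61; II: 29.3; III: 31.4533.
Overall E[X²] = 0.26·72.61 + 0.29·29.3 + 0.45·31.4533 = 41.5296.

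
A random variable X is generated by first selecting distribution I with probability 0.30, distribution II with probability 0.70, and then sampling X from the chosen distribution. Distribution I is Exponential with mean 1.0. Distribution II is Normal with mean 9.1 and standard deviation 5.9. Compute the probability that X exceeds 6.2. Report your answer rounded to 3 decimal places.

Conditional on each component, P(X > 6.2): I: 0.00202943; II: 0.688473.
By total probability, P(X > 6.2) = 0.3·0.00202943 + 0.7·0.688473 = 0.48254.

0.483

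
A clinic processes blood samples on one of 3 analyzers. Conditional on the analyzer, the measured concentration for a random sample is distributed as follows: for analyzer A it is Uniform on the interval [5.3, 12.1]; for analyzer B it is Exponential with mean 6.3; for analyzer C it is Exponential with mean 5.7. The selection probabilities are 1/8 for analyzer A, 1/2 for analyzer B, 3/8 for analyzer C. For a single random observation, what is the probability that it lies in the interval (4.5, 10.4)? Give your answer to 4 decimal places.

Conditional on each analyzer, P(4.5 < X < 10.4): A: 0.75; B: 0.297644; C: 0.292795.
By total probability, P(4.5 < X < 10.4) = 0.125·0.75 + 0.5·0.297644 + 0.375·0.292795 = 0.35237.

0.3524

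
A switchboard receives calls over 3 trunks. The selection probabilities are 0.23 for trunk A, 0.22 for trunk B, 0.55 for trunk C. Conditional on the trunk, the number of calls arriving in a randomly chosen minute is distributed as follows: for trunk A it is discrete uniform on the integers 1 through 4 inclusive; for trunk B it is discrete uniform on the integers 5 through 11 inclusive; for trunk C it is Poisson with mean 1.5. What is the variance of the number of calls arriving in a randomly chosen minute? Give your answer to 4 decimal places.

Per component, A: μ=2.5, E[X²]=7.5; B: μ=8, E[X²]=68; C: μ=1.5, E[X²]=3.75.
E[X] = 0.23·2.5 + 0.22·8 + 0.55·1.5 = 3.16.
E[X²] = 0.23·7.5 + 0.22·68 + 0.55·3.75 = 18.7475.
Var(X) = E[X²] − (E[X])² = 18.7475 − 9.9856 = 8.7619.

8.7619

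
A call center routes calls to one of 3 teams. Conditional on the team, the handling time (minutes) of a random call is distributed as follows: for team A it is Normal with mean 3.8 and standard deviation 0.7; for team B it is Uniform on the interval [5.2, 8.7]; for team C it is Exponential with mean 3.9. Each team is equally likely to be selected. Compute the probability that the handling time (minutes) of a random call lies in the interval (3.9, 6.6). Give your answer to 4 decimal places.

0.3423

Conditional on each team, P(3.9 < X < 6.6): A: 0.44317; B: 0.4; C: 0.183785.
By total probability, P(3.9 < X < 6.6) = 0.333333·0.44317 + 0.333333·0.4 + 0.333333·0.183785 = 0.342318.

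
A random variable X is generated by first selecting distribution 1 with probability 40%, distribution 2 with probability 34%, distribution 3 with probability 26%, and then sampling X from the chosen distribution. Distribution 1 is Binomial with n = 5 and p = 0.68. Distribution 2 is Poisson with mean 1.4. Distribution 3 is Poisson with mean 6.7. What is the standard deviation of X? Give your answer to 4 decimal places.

2.6102

Per component, 1: μ=3.4, E[X²]=12.648; 2: μ=1.4, E[X²]=3.36; 3: μ=6.7, E[X²]=51.59.
E[X] = 0.4·3.4 + 0.34·1.4 + 0.26·6.7 = 3.578.
E[X²] = 0.4·12.648 + 0.34·3.36 + 0.26·51.59 = 19.615.
Var(X) = E[X²] − (E[X])² = 19.615 − 12.8021 = 6.81292.
SD(X) = √6.81292 = 2.61016.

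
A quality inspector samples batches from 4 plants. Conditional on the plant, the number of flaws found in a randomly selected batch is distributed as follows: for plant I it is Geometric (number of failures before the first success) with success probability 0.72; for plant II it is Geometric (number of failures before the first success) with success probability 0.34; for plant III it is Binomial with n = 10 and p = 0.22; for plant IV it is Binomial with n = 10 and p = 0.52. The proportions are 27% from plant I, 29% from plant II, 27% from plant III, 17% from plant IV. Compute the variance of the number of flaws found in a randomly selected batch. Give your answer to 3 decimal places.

5.121

Per component, I: μ=0.388889, E[X²]=0.691358; II: μ=1.94118, E[X²]=9.47751; III: μ=2.2, E[X²]=6.556; IV: μ=5.2, E[X²]=29.536.
E[X] = 0.27·0.388889 + 0.29·1.94118 + 0.27·2.2 + 0.17·5.2 = 2.14594.
E[X²] = 0.27·0.691358 + 0.29·9.47751 + 0.27·6.556 + 0.17·29.536 = 9.72638.
Var(X) = E[X²] − (E[X])² = 9.72638 − 4.60506 = 5.12132.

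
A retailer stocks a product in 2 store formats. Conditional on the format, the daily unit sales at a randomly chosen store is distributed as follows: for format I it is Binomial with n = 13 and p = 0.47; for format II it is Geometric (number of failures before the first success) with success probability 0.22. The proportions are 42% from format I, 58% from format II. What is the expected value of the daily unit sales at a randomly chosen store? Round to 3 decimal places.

Component means — I: 6.11; II: 3.54545.
E[X] = 0.42·6.11 + 0.58·3.54545 = 4.62256.

4.623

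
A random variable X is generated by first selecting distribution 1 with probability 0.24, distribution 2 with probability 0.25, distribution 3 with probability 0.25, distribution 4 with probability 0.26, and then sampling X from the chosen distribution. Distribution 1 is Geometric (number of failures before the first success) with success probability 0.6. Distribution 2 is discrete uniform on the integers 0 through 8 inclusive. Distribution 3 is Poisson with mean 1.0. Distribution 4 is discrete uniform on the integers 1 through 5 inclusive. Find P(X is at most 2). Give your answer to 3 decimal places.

0.642

Conditional on each component, P(X ≤ 2): 1: 0.936; 2: 0.333333; 3: 0.919699; 4: 0.4.
By total probability, P(X ≤ 2) = 0.24·0.936 + 0.25·0.333333 + 0.25·0.919699 + 0.26·0.4 = 0.641898.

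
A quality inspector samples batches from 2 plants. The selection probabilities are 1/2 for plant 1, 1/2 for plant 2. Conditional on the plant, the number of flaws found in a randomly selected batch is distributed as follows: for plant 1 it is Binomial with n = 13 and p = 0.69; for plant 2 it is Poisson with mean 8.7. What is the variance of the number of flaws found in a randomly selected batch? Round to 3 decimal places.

5.759

Per component, 1: μ=8.97, E[X²]=83.2416; 2: μ=8.7, E[X²]=84.39.
E[X] = 0.5·8.97 + 0.5·8.7 = 8.835.
E[X²] = 0.5·83.2416 + 0.5·84.39 = 83.8158.
Var(X) = E[X²] − (E[X])² = 83.8158 − 78.0572 = 5.75857.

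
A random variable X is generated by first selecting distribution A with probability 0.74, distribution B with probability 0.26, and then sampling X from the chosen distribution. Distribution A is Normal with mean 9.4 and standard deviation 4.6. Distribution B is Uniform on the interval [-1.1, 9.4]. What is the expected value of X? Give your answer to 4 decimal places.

8.0350

Component means — A: 9.4; B: 4.15.
E[X] = 0.74·9.4 + 0.26·4.15 = 8.035.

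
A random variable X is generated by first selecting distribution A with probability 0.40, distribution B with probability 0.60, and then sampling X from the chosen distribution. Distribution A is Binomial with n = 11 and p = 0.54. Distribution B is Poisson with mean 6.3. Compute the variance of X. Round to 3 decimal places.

Per component, A: μ=5.94, E[X²]=38.016; B: μ=6.3, E[X²]=45.99.
E[X] = 0.4·5.94 + 0.6·6.3 = 6.156.
E[X²] = 0.4·38.016 + 0.6·45.99 = 42.8004.
Var(X) = E[X²] − (E[X])² = 42.8004 − 37.8963 = 4.90406.

4.904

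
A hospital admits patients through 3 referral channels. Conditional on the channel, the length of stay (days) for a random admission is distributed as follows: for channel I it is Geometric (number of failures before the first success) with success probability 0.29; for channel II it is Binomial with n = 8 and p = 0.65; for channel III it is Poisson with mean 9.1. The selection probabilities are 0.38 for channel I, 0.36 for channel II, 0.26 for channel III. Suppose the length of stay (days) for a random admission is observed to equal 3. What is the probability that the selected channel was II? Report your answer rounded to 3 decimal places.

Likelihoods P(X=3 | ·): I: 0.103794; II: 0.0807734; III: 0.0140247.
Posterior ∝ prior × likelihood. Numerator for II: 0.36·0.0807734 = 0.0290784.
Normalizing constant: 0.38·0.103794 + 0.36·0.0807734 + 0.26·0.0140247 = 0.0721666.
P(II | observation) = 0.0290784 / 0.0721666 = 0.402934.

0.403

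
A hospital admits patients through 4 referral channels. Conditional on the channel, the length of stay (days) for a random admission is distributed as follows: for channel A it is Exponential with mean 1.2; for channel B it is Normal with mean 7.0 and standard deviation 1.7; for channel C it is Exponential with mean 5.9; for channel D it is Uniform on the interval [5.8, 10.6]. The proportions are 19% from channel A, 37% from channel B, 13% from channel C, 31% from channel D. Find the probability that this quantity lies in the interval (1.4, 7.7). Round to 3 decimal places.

0.493

Conditional on each channel, P(1.4 < X < 7.7): A: 0.309769; B: 0.65925; C: 0.517614; D: 0.395833.
By total probability, P(1.4 < X < 7.7) = 0.19·0.309769 + 0.37·0.65925 + 0.13·0.517614 + 0.31·0.395833 = 0.492777.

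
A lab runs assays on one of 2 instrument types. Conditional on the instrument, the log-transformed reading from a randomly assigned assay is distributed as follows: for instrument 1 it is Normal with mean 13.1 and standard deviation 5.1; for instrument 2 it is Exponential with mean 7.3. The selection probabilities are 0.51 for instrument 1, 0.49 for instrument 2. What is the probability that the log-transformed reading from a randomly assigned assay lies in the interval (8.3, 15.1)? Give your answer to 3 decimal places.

Conditional on each instrument, P(8.3 < X < 15.1): 1: 0.479222; 2: 0.194408.
By total probability, P(8.3 < X < 15.1) = 0.51·0.479222 + 0.49·0.194408 = 0.339663.

0.340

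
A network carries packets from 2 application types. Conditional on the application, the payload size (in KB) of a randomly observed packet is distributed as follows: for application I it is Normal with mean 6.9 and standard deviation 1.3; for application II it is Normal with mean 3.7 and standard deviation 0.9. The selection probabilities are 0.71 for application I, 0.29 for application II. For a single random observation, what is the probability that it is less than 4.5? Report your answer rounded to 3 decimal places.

0.259

Conditional on each application, P(X < 4.5): I: 0.0324349; II: 0.812969.
By total probability, P(X < 4.5) = 0.71·0.0324349 + 0.29·0.812969 = 0.25879.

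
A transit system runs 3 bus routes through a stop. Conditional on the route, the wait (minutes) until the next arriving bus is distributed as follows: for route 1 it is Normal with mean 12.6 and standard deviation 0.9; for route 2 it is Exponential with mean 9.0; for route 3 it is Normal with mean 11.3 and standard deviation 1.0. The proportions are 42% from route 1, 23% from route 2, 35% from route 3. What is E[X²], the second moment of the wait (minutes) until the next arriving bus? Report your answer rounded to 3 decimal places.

For each component E[X²] = Var + (mean)², giving 1: 159.57; 2: 162; 3: 128.69.
Overall E[X²] = 0.42·159.57 + 0.23·162 + 0.35·128.69 = 149.321.

149.321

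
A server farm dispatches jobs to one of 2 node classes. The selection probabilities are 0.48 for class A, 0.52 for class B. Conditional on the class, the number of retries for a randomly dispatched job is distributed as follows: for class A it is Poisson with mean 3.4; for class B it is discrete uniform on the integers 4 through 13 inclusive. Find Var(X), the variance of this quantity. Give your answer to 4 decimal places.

12.4141

Per component, A: μ=3.4, E[X²]=14.96; B: μ=8.5, E[X²]=80.5.
E[X] = 0.48·3.4 + 0.52·8.5 = 6.052.
E[X²] = 0.48·14.96 + 0.52·80.5 = 49.0408.
Var(X) = E[X²] − (E[X])² = 49.0408 − 36.6267 = 12.4141.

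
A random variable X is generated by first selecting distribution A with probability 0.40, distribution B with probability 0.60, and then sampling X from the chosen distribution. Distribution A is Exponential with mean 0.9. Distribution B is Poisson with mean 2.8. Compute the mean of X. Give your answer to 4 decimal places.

Component means — A: 0.9; B: 2.8.
E[X] = 0.4·0.9 + 0.6·2.8 = 2.04.

2.0400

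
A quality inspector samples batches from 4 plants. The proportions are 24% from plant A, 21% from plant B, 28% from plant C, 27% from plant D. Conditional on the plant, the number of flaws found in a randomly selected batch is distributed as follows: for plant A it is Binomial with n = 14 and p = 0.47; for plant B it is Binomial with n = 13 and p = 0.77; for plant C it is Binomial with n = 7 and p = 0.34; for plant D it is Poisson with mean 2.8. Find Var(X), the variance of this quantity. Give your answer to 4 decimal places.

11.6045

Per component, A: μ=6.58, E[X²]=46.7838; B: μ=10.01, E[X²]=102.502; C: μ=2.38, E[X²]=7.2352; D: μ=2.8, E[X²]=10.64.
E[X] = 0.24·6.58 + 0.21·10.01 + 0.28·2.38 + 0.27·2.8 = 5.1037.
E[X²] = 0.24·46.7838 + 0.21·102.502 + 0.28·7.2352 + 0.27·10.64 = 37.6523.
Var(X) = E[X²] − (E[X])² = 37.6523 − 26.0478 = 11.6045.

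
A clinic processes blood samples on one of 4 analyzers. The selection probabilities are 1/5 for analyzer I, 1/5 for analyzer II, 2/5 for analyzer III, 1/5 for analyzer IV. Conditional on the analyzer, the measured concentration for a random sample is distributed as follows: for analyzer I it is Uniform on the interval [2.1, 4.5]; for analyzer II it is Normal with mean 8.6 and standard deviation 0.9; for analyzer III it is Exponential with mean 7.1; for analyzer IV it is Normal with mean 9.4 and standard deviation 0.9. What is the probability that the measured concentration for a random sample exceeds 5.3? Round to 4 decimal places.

Conditional on each analyzer, P(X > 5.3): I: 0; II: 0.999877; III: 0.474033; IV: 0.999997.
By total probability, P(X > 5.3) = 0.2·0 + 0.2·0.999877 + 0.4·0.474033 + 0.2·0.999997 = 0.589588.

0.5896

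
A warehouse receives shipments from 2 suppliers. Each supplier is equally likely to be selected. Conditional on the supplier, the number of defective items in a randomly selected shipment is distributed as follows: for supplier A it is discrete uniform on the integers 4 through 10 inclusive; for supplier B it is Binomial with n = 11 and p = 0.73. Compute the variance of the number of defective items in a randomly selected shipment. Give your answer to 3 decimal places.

3.349

Per component, A: μ=7, E[X²]=53; B: μ=8.03, E[X²]=66.649.
E[X] = 0.5·7 + 0.5·8.03 = 7.515.
E[X²] = 0.5·53 + 0.5·66.649 = 59.8245.
Var(X) = E[X²] − (E[X])² = 59.8245 − 56.4752 = 3.34927.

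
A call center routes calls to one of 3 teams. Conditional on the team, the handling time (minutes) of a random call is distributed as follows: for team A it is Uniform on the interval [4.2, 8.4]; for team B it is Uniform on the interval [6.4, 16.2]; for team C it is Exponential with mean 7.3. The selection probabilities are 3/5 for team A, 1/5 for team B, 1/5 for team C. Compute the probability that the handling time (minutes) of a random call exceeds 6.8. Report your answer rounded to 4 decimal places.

Conditional on each team, P(X > 6.8): A: 0.380952; B: 0.959184; C: 0.39396.
By total probability, P(X > 6.8) = 0.6·0.380952 + 0.2·0.959184 + 0.2·0.39396 = 0.4992.

0.4992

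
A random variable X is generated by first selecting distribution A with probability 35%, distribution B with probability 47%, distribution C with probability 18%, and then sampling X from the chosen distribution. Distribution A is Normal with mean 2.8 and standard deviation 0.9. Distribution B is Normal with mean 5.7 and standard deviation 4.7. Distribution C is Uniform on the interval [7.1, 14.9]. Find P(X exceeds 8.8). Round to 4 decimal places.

0.2605

Conditional on each component, P(X > 8.8): A: 1.3084e-11; B: 0.254763; C: 0.782051.
By total probability, P(X > 8.8) = 0.35·1.3084e-11 + 0.47·0.254763 + 0.18·0.782051 = 0.260508.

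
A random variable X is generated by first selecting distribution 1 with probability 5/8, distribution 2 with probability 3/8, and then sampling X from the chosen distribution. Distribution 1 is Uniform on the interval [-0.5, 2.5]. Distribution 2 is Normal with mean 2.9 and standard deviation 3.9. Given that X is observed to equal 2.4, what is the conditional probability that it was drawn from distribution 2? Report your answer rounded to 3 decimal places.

0.154

Likelihoods f(2.4 | ·): 1: 0.333333; 2: 0.101456.
Posterior ∝ prior × likelihood. Numerator for 2: 0.375·0.101456 = 0.0380459.
Normalizing constant: 0.625·0.333333 + 0.375·0.101456 = 0.246379.
P(2 | observation) = 0.0380459 / 0.246379 = 0.15442.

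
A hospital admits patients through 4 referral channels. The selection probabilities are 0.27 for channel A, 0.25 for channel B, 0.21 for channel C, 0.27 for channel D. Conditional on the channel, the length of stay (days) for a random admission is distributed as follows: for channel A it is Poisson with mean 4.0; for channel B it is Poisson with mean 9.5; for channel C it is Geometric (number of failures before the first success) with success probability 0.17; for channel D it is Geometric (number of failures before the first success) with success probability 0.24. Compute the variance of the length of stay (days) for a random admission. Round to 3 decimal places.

19.179

Per component, A: μ=4, E[X²]=20; B: μ=9.5, E[X²]=99.75; C: μ=4.88235, E[X²]=52.5571; D: μ=3.16667, E[X²]=23.2222.
E[X] = 0.27·4 + 0.25·9.5 + 0.21·4.88235 + 0.27·3.16667 = 5.33529.
E[X²] = 0.27·20 + 0.25·99.75 + 0.21·52.5571 + 0.27·23.2222 = 47.6445.
Var(X) = E[X²] − (E[X])² = 47.6445 − 28.4654 = 19.1791.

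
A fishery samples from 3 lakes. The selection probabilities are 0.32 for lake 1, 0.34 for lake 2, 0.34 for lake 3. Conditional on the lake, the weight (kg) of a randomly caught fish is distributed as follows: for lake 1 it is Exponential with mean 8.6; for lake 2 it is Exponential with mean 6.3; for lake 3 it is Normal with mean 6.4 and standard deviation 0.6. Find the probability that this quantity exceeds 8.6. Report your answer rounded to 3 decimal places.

Conditional on each lake, P(X > 8.6): 1: 0.367879; 2: 0.25536; 3: 0.000122866.
By total probability, P(X > 8.6) = 0.32·0.367879 + 0.34·0.25536 + 0.34·0.000122866 = 0.204586.

0.205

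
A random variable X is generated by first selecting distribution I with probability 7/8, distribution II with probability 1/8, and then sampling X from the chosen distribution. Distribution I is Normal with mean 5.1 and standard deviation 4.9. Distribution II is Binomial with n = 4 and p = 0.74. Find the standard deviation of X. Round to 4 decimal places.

4.6482

Per component, I: μ=5.1, E[X²]=50.02; II: μ=2.96, E[X²]=9.5312.
E[X] = 0.875·5.1 + 0.125·2.96 = 4.8325.
E[X²] = 0.875·50.02 + 0.125·9.5312 = 44.9589.
Var(X) = E[X²] − (E[X])² = 44.9589 − 23.3531 = 21.6058.
SD(X) = √21.6058 = 4.64821.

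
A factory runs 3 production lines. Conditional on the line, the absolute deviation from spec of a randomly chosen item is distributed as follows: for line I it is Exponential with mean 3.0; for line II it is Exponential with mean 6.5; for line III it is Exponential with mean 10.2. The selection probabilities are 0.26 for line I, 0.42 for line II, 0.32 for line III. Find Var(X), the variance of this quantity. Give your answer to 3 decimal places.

60.869

Per component, I: μ=3, E[X²]=18; II: μ=6.5, E[X²]=84.5; III: μ=10.2, E[X²]=208.08.
E[X] = 0.26·3 + 0.42·6.5 + 0.32·10.2 = 6.774.
E[X²] = 0.26·18 + 0.42·84.5 + 0.32·208.08 = 106.756.
Var(X) = E[X²] − (E[X])² = 106.756 − 45.8871 = 60.8685.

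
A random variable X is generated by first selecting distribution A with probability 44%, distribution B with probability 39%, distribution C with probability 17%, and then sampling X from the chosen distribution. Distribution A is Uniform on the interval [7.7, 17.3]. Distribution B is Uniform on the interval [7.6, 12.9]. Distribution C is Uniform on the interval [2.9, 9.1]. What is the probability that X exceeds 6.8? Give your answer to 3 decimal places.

Conditional on each component, P(X > 6.8): A: 1; B: 1; C: 0.370968.
By total probability, P(X > 6.8) = 0.44·1 + 0.39·1 + 0.17·0.370968 = 0.893065.

0.893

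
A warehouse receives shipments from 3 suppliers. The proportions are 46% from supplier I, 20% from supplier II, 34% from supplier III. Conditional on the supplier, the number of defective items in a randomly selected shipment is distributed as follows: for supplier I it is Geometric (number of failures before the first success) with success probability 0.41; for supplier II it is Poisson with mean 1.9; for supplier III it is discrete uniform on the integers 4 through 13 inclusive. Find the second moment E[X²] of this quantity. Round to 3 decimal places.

31.039

For each component E[X²] = Var + (mean)², giving I: 5.58061; II: 5.51; III: 80.5.
Overall E[X²] = 0.46·5.58061 + 0.2·5.51 + 0.34·80.5 = 31.0391.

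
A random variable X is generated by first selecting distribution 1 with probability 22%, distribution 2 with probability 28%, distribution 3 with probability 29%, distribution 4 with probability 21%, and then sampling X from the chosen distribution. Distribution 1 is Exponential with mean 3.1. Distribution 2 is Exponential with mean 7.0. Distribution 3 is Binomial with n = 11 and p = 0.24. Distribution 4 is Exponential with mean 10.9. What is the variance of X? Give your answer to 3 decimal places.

Per component, 1: μ=3.1, E[X²]=19.22; 2: μ=7, E[X²]=98; 3: μ=2.64, E[X²]=8.976; 4: μ=10.9, E[X²]=237.62.
E[X] = 0.22·3.1 + 0.28·7 + 0.29·2.64 + 0.21·10.9 = 5.6966.
E[X²] = 0.22·19.22 + 0.28·98 + 0.29·8.976 + 0.21·237.62 = 84.1716.
Var(X) = E[X²] − (E[X])² = 84.1716 − 32.4513 = 51.7204.

51.720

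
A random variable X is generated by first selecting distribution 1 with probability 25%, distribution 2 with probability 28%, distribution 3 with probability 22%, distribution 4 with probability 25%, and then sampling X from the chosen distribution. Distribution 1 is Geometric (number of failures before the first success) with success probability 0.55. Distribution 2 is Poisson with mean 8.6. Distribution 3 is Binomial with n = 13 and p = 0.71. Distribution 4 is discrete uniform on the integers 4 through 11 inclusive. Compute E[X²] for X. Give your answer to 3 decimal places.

For each component E[X²] = Var + (mean)², giving 1: 2.15702; 2: 82.56; 3: 87.8696; 4: 61.5.
Overall E[X²] = 0.25·2.15702 + 0.28·82.56 + 0.22·87.8696 + 0.25·61.5 = 58.3624.

58.362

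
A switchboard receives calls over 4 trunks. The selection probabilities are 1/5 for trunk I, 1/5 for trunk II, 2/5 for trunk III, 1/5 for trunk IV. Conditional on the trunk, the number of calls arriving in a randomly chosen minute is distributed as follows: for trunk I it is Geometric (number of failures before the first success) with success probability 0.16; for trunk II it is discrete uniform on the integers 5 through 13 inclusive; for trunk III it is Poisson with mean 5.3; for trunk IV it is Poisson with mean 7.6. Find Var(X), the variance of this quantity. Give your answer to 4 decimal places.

13.9162

Per component, I: μ=5.25, E[X²]=60.375; II: μ=9, E[X²]=87.6667; III: μ=5.3, E[X²]=33.39; IV: μ=7.6, E[X²]=65.36.
E[X] = 0.2·5.25 + 0.2·9 + 0.4·5.3 + 0.2·7.6 = 6.49.
E[X²] = 0.2·60.375 + 0.2·87.6667 + 0.4·33.39 + 0.2·65.36 = 56.0363.
Var(X) = E[X²] − (E[X])² = 56.0363 − 42.1201 = 13.9162.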